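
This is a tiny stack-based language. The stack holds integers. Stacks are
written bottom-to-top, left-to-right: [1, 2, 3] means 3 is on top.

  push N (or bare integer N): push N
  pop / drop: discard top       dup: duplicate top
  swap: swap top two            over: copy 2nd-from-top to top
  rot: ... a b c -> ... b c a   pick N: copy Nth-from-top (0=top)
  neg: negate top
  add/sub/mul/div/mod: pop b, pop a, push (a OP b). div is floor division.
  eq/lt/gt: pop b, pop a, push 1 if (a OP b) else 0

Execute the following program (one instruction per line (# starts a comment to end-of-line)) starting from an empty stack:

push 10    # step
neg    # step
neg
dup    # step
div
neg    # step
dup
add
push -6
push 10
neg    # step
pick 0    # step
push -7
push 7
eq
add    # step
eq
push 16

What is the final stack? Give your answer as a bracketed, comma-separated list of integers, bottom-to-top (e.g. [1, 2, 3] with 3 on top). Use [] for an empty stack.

Answer: [-2, -6, 1, 16]

Derivation:
After 'push 10': [10]
After 'neg': [-10]
After 'neg': [10]
After 'dup': [10, 10]
After 'div': [1]
After 'neg': [-1]
After 'dup': [-1, -1]
After 'add': [-2]
After 'push -6': [-2, -6]
After 'push 10': [-2, -6, 10]
After 'neg': [-2, -6, -10]
After 'pick 0': [-2, -6, -10, -10]
After 'push -7': [-2, -6, -10, -10, -7]
After 'push 7': [-2, -6, -10, -10, -7, 7]
After 'eq': [-2, -6, -10, -10, 0]
After 'add': [-2, -6, -10, -10]
After 'eq': [-2, -6, 1]
After 'push 16': [-2, -6, 1, 16]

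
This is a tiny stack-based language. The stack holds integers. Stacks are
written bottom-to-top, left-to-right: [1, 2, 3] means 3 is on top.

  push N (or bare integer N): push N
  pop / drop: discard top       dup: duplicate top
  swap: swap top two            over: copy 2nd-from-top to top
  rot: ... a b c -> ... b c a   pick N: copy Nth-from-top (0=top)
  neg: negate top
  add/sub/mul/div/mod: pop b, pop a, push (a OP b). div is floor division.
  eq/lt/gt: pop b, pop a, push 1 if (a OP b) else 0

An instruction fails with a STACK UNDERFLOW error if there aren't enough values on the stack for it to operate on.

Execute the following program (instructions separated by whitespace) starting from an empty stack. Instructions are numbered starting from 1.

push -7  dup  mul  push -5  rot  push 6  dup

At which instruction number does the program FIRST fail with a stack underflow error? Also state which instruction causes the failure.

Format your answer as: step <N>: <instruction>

Answer: step 5: rot

Derivation:
Step 1 ('push -7'): stack = [-7], depth = 1
Step 2 ('dup'): stack = [-7, -7], depth = 2
Step 3 ('mul'): stack = [49], depth = 1
Step 4 ('push -5'): stack = [49, -5], depth = 2
Step 5 ('rot'): needs 3 value(s) but depth is 2 — STACK UNDERFLOW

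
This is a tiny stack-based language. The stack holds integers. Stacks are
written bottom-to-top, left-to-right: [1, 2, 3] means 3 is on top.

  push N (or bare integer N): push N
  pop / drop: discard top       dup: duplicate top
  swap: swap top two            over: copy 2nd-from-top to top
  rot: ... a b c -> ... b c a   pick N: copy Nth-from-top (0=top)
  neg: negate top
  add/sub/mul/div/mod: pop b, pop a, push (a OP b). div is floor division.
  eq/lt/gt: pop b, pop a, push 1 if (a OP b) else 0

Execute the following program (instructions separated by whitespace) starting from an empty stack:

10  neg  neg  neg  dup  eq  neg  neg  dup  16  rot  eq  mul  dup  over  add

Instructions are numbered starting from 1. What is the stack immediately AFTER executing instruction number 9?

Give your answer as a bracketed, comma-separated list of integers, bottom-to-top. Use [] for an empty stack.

Step 1 ('10'): [10]
Step 2 ('neg'): [-10]
Step 3 ('neg'): [10]
Step 4 ('neg'): [-10]
Step 5 ('dup'): [-10, -10]
Step 6 ('eq'): [1]
Step 7 ('neg'): [-1]
Step 8 ('neg'): [1]
Step 9 ('dup'): [1, 1]

Answer: [1, 1]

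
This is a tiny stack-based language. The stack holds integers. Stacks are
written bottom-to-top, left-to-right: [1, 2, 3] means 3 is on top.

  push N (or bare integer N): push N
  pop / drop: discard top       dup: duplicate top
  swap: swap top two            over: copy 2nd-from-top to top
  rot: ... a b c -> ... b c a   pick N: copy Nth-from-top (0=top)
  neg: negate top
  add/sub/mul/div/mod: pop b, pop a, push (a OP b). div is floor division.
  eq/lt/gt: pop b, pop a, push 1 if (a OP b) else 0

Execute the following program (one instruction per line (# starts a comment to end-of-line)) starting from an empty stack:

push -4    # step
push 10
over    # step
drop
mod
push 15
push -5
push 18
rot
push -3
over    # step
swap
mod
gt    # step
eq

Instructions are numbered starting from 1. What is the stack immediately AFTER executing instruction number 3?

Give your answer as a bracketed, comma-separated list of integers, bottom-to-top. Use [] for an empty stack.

Answer: [-4, 10, -4]

Derivation:
Step 1 ('push -4'): [-4]
Step 2 ('push 10'): [-4, 10]
Step 3 ('over'): [-4, 10, -4]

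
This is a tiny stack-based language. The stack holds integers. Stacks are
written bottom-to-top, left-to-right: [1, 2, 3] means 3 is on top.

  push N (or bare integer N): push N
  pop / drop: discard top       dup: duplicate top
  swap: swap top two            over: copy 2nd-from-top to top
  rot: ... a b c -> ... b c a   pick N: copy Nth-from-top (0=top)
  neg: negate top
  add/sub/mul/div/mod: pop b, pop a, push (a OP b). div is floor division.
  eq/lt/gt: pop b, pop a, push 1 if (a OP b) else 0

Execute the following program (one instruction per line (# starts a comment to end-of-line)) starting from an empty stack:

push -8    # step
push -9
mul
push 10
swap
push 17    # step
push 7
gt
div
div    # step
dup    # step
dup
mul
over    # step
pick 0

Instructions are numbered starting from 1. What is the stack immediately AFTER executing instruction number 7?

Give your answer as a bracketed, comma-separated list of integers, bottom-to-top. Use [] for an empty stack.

Answer: [10, 72, 17, 7]

Derivation:
Step 1 ('push -8'): [-8]
Step 2 ('push -9'): [-8, -9]
Step 3 ('mul'): [72]
Step 4 ('push 10'): [72, 10]
Step 5 ('swap'): [10, 72]
Step 6 ('push 17'): [10, 72, 17]
Step 7 ('push 7'): [10, 72, 17, 7]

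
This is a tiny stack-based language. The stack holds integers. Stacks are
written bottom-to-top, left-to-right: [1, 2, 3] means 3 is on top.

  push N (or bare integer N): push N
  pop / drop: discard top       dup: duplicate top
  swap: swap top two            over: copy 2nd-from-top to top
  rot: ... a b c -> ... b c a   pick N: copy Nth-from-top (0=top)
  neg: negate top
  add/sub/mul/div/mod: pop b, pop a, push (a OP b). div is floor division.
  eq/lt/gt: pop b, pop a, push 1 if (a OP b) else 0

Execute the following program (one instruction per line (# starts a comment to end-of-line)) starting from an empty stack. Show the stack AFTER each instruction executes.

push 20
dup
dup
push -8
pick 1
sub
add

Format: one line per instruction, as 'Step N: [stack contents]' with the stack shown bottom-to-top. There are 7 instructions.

Step 1: [20]
Step 2: [20, 20]
Step 3: [20, 20, 20]
Step 4: [20, 20, 20, -8]
Step 5: [20, 20, 20, -8, 20]
Step 6: [20, 20, 20, -28]
Step 7: [20, 20, -8]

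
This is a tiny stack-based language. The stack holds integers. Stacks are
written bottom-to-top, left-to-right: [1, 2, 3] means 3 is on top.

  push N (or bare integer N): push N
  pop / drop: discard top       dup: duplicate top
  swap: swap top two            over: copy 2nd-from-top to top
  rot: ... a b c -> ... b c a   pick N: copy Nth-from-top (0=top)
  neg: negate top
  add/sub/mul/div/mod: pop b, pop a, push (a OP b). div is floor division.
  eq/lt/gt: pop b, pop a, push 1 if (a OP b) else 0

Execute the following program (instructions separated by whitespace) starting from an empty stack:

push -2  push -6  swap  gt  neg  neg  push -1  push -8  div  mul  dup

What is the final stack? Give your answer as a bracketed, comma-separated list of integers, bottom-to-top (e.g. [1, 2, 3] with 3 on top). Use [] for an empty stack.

After 'push -2': [-2]
After 'push -6': [-2, -6]
After 'swap': [-6, -2]
After 'gt': [0]
After 'neg': [0]
After 'neg': [0]
After 'push -1': [0, -1]
After 'push -8': [0, -1, -8]
After 'div': [0, 0]
After 'mul': [0]
After 'dup': [0, 0]

Answer: [0, 0]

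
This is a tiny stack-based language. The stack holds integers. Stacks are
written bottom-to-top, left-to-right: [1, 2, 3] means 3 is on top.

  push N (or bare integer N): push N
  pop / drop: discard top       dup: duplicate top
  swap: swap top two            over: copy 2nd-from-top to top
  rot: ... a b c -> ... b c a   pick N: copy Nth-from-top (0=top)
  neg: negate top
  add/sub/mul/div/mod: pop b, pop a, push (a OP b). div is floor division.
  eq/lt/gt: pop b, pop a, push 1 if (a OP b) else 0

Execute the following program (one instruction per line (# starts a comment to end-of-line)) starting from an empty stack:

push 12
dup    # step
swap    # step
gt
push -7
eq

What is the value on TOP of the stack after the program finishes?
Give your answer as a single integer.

After 'push 12': [12]
After 'dup': [12, 12]
After 'swap': [12, 12]
After 'gt': [0]
After 'push -7': [0, -7]
After 'eq': [0]

Answer: 0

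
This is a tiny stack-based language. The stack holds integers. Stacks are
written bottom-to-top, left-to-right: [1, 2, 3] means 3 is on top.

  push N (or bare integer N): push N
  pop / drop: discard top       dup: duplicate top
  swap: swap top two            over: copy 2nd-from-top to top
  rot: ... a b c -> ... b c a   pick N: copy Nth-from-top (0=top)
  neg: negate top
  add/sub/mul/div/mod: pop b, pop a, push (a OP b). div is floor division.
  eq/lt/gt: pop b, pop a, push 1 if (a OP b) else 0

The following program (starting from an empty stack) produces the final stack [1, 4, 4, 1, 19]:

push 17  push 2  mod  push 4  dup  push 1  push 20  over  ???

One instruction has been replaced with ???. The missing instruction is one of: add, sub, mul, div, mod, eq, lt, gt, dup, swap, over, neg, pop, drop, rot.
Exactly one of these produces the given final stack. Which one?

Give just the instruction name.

Stack before ???: [1, 4, 4, 1, 20, 1]
Stack after ???:  [1, 4, 4, 1, 19]
The instruction that transforms [1, 4, 4, 1, 20, 1] -> [1, 4, 4, 1, 19] is: sub

Answer: sub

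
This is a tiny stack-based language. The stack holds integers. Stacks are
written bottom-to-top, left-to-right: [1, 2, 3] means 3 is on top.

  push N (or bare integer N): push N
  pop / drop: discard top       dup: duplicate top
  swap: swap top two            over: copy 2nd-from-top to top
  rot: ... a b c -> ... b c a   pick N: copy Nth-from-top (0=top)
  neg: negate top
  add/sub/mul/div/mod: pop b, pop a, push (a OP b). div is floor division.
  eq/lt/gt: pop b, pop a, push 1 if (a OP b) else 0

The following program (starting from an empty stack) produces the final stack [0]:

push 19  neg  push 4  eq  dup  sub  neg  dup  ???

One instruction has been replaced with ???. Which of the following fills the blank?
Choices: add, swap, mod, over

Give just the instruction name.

Answer: add

Derivation:
Stack before ???: [0, 0]
Stack after ???:  [0]
Checking each choice:
  add: MATCH
  swap: produces [0, 0]
  mod: modulo by zero
  over: produces [0, 0, 0]


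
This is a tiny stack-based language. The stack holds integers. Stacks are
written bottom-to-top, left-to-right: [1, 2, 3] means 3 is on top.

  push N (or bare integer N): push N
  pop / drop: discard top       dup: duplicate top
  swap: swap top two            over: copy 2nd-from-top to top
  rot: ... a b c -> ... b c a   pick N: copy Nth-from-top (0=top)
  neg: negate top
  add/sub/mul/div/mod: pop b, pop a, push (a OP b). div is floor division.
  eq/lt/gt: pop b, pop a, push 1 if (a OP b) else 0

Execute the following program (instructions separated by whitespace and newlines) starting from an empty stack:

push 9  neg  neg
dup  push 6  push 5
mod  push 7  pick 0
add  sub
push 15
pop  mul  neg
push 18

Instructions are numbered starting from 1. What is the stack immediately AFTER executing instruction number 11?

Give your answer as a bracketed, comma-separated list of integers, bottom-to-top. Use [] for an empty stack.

Step 1 ('push 9'): [9]
Step 2 ('neg'): [-9]
Step 3 ('neg'): [9]
Step 4 ('dup'): [9, 9]
Step 5 ('push 6'): [9, 9, 6]
Step 6 ('push 5'): [9, 9, 6, 5]
Step 7 ('mod'): [9, 9, 1]
Step 8 ('push 7'): [9, 9, 1, 7]
Step 9 ('pick 0'): [9, 9, 1, 7, 7]
Step 10 ('add'): [9, 9, 1, 14]
Step 11 ('sub'): [9, 9, -13]

Answer: [9, 9, -13]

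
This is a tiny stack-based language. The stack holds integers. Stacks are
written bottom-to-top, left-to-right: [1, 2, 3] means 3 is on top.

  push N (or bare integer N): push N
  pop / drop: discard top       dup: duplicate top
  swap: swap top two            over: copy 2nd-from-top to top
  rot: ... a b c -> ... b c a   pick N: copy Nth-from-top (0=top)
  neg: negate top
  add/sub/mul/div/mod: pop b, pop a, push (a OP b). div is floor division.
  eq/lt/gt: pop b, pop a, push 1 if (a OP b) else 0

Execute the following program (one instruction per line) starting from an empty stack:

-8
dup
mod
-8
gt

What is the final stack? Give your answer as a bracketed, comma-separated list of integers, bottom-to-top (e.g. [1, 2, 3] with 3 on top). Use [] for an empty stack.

Answer: [1]

Derivation:
After 'push -8': [-8]
After 'dup': [-8, -8]
After 'mod': [0]
After 'push -8': [0, -8]
After 'gt': [1]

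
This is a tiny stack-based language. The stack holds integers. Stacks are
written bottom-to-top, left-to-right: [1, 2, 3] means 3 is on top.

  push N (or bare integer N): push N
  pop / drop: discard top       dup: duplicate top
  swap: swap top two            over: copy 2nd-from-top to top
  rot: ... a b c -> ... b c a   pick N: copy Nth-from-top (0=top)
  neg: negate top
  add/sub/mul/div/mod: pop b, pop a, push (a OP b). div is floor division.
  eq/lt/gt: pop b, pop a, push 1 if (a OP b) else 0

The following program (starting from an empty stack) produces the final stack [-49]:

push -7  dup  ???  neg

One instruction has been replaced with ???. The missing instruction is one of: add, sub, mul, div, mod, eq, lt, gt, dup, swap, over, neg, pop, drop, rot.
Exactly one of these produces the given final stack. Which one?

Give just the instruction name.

Stack before ???: [-7, -7]
Stack after ???:  [49]
The instruction that transforms [-7, -7] -> [49] is: mul

Answer: mul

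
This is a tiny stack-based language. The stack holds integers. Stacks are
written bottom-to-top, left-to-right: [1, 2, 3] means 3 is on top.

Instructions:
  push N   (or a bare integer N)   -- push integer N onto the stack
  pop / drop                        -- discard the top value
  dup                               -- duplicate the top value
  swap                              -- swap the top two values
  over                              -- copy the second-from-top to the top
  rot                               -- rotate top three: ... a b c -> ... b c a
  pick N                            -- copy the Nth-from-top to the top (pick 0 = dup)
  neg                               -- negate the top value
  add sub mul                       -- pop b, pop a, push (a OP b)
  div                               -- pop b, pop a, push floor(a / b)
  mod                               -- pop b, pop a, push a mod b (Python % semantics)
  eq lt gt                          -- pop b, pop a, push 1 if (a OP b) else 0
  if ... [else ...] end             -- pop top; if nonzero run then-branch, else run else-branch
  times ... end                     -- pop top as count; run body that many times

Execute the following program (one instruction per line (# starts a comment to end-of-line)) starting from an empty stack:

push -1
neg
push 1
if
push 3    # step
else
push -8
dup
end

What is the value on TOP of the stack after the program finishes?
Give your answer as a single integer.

After 'push -1': [-1]
After 'neg': [1]
After 'push 1': [1, 1]
After 'if': [1]
After 'push 3': [1, 3]

Answer: 3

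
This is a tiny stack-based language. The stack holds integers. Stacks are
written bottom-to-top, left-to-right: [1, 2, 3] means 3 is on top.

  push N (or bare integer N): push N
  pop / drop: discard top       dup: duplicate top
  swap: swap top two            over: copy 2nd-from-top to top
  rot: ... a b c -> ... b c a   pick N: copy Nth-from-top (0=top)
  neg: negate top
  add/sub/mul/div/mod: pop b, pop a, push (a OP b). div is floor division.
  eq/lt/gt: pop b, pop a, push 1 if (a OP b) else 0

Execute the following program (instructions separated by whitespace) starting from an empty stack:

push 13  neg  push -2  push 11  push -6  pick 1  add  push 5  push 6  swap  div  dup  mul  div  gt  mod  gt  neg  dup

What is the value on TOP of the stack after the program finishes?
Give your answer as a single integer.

After 'push 13': [13]
After 'neg': [-13]
After 'push -2': [-13, -2]
After 'push 11': [-13, -2, 11]
After 'push -6': [-13, -2, 11, -6]
After 'pick 1': [-13, -2, 11, -6, 11]
After 'add': [-13, -2, 11, 5]
After 'push 5': [-13, -2, 11, 5, 5]
After 'push 6': [-13, -2, 11, 5, 5, 6]
After 'swap': [-13, -2, 11, 5, 6, 5]
After 'div': [-13, -2, 11, 5, 1]
After 'dup': [-13, -2, 11, 5, 1, 1]
After 'mul': [-13, -2, 11, 5, 1]
After 'div': [-13, -2, 11, 5]
After 'gt': [-13, -2, 1]
After 'mod': [-13, 0]
After 'gt': [0]
After 'neg': [0]
After 'dup': [0, 0]

Answer: 0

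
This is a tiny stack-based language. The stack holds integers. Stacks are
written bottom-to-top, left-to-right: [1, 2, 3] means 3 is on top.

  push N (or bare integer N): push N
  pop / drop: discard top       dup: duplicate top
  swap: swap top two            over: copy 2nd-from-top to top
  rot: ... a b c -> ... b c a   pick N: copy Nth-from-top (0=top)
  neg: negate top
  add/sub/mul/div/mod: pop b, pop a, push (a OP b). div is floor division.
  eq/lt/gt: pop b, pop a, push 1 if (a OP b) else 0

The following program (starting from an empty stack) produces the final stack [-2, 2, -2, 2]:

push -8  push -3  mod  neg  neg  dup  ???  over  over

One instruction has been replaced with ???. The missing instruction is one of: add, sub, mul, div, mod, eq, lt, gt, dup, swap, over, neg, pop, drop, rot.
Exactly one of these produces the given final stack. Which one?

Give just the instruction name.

Stack before ???: [-2, -2]
Stack after ???:  [-2, 2]
The instruction that transforms [-2, -2] -> [-2, 2] is: neg

Answer: neg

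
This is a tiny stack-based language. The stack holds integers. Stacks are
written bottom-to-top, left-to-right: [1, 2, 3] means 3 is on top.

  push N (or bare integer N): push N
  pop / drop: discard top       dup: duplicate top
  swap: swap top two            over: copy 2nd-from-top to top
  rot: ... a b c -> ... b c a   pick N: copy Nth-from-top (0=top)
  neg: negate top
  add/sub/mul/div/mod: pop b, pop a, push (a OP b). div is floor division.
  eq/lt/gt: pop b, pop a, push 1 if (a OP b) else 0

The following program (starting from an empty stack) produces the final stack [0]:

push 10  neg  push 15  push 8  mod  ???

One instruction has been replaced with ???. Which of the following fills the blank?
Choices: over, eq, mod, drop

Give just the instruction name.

Answer: eq

Derivation:
Stack before ???: [-10, 7]
Stack after ???:  [0]
Checking each choice:
  over: produces [-10, 7, -10]
  eq: MATCH
  mod: produces [4]
  drop: produces [-10]


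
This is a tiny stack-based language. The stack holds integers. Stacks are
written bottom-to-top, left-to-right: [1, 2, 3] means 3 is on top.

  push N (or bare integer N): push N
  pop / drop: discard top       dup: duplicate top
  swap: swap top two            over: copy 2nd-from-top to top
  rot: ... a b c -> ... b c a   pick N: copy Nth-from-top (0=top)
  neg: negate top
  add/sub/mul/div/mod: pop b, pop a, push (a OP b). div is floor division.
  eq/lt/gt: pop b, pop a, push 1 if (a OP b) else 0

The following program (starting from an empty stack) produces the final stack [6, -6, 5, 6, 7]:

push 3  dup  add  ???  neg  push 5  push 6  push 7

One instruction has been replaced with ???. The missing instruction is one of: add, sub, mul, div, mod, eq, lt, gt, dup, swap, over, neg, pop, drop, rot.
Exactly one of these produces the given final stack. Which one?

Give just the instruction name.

Stack before ???: [6]
Stack after ???:  [6, 6]
The instruction that transforms [6] -> [6, 6] is: dup

Answer: dup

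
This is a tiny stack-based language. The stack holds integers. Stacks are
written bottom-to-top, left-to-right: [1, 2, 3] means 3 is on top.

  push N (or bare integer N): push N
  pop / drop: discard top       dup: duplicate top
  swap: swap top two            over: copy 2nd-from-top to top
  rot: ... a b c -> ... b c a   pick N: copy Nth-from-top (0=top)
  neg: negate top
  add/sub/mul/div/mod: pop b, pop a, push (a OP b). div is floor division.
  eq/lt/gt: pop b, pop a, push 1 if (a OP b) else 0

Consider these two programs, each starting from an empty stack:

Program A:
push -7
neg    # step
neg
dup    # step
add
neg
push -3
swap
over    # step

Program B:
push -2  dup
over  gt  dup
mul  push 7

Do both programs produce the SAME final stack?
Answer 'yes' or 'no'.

Program A trace:
  After 'push -7': [-7]
  After 'neg': [7]
  After 'neg': [-7]
  After 'dup': [-7, -7]
  After 'add': [-14]
  After 'neg': [14]
  After 'push -3': [14, -3]
  After 'swap': [-3, 14]
  After 'over': [-3, 14, -3]
Program A final stack: [-3, 14, -3]

Program B trace:
  After 'push -2': [-2]
  After 'dup': [-2, -2]
  After 'over': [-2, -2, -2]
  After 'gt': [-2, 0]
  After 'dup': [-2, 0, 0]
  After 'mul': [-2, 0]
  After 'push 7': [-2, 0, 7]
Program B final stack: [-2, 0, 7]
Same: no

Answer: no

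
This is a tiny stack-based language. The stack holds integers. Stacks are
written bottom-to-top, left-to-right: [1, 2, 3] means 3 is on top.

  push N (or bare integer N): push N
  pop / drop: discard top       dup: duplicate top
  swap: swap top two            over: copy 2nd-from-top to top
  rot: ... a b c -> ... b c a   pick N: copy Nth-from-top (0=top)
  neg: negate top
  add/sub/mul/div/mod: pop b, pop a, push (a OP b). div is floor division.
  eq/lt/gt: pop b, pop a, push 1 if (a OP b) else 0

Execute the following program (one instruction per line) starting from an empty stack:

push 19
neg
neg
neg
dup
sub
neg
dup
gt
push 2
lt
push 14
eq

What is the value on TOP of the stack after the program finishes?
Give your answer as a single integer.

Answer: 0

Derivation:
After 'push 19': [19]
After 'neg': [-19]
After 'neg': [19]
After 'neg': [-19]
After 'dup': [-19, -19]
After 'sub': [0]
After 'neg': [0]
After 'dup': [0, 0]
After 'gt': [0]
After 'push 2': [0, 2]
After 'lt': [1]
After 'push 14': [1, 14]
After 'eq': [0]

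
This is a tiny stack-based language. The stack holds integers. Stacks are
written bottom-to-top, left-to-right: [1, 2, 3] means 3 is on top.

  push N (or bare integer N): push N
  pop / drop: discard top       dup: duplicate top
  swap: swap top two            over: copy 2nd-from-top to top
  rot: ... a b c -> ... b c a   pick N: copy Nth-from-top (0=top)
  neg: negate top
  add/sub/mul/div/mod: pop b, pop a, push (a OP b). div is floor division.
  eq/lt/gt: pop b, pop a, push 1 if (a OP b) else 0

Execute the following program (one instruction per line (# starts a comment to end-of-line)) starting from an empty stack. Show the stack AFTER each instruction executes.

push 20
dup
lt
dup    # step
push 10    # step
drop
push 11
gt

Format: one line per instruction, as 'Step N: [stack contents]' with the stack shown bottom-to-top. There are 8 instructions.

Step 1: [20]
Step 2: [20, 20]
Step 3: [0]
Step 4: [0, 0]
Step 5: [0, 0, 10]
Step 6: [0, 0]
Step 7: [0, 0, 11]
Step 8: [0, 0]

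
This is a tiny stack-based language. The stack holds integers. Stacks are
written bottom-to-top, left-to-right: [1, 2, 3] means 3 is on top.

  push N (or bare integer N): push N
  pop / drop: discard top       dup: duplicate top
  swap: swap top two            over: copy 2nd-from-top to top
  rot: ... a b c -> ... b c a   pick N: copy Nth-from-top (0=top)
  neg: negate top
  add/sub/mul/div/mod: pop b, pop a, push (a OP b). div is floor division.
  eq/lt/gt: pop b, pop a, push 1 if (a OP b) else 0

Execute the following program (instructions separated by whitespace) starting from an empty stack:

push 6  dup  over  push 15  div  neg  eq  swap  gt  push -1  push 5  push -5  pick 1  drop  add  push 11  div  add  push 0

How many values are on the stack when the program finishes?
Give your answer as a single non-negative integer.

After 'push 6': stack = [6] (depth 1)
After 'dup': stack = [6, 6] (depth 2)
After 'over': stack = [6, 6, 6] (depth 3)
After 'push 15': stack = [6, 6, 6, 15] (depth 4)
After 'div': stack = [6, 6, 0] (depth 3)
After 'neg': stack = [6, 6, 0] (depth 3)
After 'eq': stack = [6, 0] (depth 2)
After 'swap': stack = [0, 6] (depth 2)
After 'gt': stack = [0] (depth 1)
After 'push -1': stack = [0, -1] (depth 2)
After 'push 5': stack = [0, -1, 5] (depth 3)
After 'push -5': stack = [0, -1, 5, -5] (depth 4)
After 'pick 1': stack = [0, -1, 5, -5, 5] (depth 5)
After 'drop': stack = [0, -1, 5, -5] (depth 4)
After 'add': stack = [0, -1, 0] (depth 3)
After 'push 11': stack = [0, -1, 0, 11] (depth 4)
After 'div': stack = [0, -1, 0] (depth 3)
After 'add': stack = [0, -1] (depth 2)
After 'push 0': stack = [0, -1, 0] (depth 3)

Answer: 3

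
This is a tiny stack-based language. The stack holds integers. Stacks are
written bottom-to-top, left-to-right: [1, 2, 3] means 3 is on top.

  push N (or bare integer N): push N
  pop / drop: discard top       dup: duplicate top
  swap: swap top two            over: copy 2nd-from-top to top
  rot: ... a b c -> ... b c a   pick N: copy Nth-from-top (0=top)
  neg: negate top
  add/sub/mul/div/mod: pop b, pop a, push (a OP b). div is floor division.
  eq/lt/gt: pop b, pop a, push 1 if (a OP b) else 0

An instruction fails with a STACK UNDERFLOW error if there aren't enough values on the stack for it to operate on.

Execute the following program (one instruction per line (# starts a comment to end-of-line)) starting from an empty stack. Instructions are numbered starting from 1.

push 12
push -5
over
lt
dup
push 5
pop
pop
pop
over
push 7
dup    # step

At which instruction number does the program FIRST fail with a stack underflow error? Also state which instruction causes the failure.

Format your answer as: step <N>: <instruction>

Answer: step 10: over

Derivation:
Step 1 ('push 12'): stack = [12], depth = 1
Step 2 ('push -5'): stack = [12, -5], depth = 2
Step 3 ('over'): stack = [12, -5, 12], depth = 3
Step 4 ('lt'): stack = [12, 1], depth = 2
Step 5 ('dup'): stack = [12, 1, 1], depth = 3
Step 6 ('push 5'): stack = [12, 1, 1, 5], depth = 4
Step 7 ('pop'): stack = [12, 1, 1], depth = 3
Step 8 ('pop'): stack = [12, 1], depth = 2
Step 9 ('pop'): stack = [12], depth = 1
Step 10 ('over'): needs 2 value(s) but depth is 1 — STACK UNDERFLOW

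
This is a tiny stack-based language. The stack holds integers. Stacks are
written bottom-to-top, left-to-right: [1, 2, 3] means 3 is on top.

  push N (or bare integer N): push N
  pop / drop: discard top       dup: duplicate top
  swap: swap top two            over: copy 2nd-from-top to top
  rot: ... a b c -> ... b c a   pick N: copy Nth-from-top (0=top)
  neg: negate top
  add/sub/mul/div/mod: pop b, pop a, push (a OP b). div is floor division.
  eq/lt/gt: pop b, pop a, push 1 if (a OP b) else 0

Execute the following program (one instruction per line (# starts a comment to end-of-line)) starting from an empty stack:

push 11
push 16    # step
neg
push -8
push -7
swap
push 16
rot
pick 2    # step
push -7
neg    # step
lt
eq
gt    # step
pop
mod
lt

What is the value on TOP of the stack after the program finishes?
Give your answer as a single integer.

After 'push 11': [11]
After 'push 16': [11, 16]
After 'neg': [11, -16]
After 'push -8': [11, -16, -8]
After 'push -7': [11, -16, -8, -7]
After 'swap': [11, -16, -7, -8]
After 'push 16': [11, -16, -7, -8, 16]
After 'rot': [11, -16, -8, 16, -7]
After 'pick 2': [11, -16, -8, 16, -7, -8]
After 'push -7': [11, -16, -8, 16, -7, -8, -7]
After 'neg': [11, -16, -8, 16, -7, -8, 7]
After 'lt': [11, -16, -8, 16, -7, 1]
After 'eq': [11, -16, -8, 16, 0]
After 'gt': [11, -16, -8, 1]
After 'pop': [11, -16, -8]
After 'mod': [11, 0]
After 'lt': [0]

Answer: 0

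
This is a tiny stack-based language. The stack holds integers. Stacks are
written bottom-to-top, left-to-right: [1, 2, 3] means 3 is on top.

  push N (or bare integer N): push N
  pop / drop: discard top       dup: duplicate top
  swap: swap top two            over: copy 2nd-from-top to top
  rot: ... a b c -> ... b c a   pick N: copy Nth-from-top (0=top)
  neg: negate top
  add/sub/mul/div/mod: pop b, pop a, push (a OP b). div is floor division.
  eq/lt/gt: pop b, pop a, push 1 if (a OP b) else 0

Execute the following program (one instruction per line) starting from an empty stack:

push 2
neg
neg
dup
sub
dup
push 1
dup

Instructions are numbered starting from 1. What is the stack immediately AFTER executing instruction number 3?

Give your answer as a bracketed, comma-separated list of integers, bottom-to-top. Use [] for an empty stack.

Answer: [2]

Derivation:
Step 1 ('push 2'): [2]
Step 2 ('neg'): [-2]
Step 3 ('neg'): [2]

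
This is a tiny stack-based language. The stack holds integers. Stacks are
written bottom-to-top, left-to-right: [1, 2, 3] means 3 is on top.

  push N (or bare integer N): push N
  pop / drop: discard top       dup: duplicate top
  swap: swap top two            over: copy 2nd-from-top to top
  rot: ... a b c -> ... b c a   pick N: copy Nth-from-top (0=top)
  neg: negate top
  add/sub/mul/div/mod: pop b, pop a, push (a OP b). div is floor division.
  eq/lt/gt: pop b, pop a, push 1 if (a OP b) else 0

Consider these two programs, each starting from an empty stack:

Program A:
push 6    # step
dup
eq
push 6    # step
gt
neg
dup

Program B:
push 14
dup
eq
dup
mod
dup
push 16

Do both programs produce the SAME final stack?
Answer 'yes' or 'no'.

Answer: no

Derivation:
Program A trace:
  After 'push 6': [6]
  After 'dup': [6, 6]
  After 'eq': [1]
  After 'push 6': [1, 6]
  After 'gt': [0]
  After 'neg': [0]
  After 'dup': [0, 0]
Program A final stack: [0, 0]

Program B trace:
  After 'push 14': [14]
  After 'dup': [14, 14]
  After 'eq': [1]
  After 'dup': [1, 1]
  After 'mod': [0]
  After 'dup': [0, 0]
  After 'push 16': [0, 0, 16]
Program B final stack: [0, 0, 16]
Same: no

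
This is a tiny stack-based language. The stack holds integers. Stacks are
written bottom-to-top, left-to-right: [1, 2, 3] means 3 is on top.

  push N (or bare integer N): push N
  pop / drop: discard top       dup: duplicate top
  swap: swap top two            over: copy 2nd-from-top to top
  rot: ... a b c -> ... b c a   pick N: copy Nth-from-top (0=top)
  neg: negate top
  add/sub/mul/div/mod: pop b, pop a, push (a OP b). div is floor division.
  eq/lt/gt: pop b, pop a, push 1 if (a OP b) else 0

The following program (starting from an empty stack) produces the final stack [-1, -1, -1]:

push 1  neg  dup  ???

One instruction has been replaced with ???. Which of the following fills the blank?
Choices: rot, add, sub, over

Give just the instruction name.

Stack before ???: [-1, -1]
Stack after ???:  [-1, -1, -1]
Checking each choice:
  rot: stack underflow (need 3, have 2)
  add: produces [-2]
  sub: produces [0]
  over: MATCH


Answer: over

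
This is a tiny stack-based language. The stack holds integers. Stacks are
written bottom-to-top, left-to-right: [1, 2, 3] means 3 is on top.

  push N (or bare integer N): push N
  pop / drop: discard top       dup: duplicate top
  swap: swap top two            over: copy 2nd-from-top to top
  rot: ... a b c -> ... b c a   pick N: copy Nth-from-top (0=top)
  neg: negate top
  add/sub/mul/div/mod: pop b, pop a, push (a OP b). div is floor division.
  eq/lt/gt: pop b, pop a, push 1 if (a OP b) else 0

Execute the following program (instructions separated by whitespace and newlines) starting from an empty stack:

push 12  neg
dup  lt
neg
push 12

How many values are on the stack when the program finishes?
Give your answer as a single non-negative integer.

After 'push 12': stack = [12] (depth 1)
After 'neg': stack = [-12] (depth 1)
After 'dup': stack = [-12, -12] (depth 2)
After 'lt': stack = [0] (depth 1)
After 'neg': stack = [0] (depth 1)
After 'push 12': stack = [0, 12] (depth 2)

Answer: 2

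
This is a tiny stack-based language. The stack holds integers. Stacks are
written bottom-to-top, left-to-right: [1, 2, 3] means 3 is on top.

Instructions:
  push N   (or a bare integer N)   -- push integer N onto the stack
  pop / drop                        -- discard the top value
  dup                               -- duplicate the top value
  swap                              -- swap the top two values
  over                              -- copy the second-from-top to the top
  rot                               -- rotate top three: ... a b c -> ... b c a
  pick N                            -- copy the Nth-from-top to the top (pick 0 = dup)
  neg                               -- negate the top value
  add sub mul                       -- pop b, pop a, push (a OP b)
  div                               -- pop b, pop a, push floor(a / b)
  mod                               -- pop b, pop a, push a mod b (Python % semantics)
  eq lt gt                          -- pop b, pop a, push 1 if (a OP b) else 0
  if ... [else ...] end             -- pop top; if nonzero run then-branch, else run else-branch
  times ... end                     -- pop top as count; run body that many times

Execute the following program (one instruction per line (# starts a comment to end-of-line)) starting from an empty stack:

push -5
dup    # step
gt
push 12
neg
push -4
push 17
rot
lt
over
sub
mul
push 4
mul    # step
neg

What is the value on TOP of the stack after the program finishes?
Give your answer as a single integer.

Answer: 64

Derivation:
After 'push -5': [-5]
After 'dup': [-5, -5]
After 'gt': [0]
After 'push 12': [0, 12]
After 'neg': [0, -12]
After 'push -4': [0, -12, -4]
After 'push 17': [0, -12, -4, 17]
After 'rot': [0, -4, 17, -12]
After 'lt': [0, -4, 0]
After 'over': [0, -4, 0, -4]
After 'sub': [0, -4, 4]
After 'mul': [0, -16]
After 'push 4': [0, -16, 4]
After 'mul': [0, -64]
After 'neg': [0, 64]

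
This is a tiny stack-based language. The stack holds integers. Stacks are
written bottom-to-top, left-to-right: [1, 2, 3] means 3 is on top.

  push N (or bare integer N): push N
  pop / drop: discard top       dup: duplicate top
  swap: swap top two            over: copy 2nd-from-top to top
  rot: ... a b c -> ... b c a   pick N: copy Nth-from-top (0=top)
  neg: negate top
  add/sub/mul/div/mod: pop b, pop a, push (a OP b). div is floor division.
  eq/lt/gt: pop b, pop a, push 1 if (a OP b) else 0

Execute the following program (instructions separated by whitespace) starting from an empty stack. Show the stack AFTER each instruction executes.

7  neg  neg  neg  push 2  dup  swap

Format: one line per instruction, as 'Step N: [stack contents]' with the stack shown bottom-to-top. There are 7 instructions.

Step 1: [7]
Step 2: [-7]
Step 3: [7]
Step 4: [-7]
Step 5: [-7, 2]
Step 6: [-7, 2, 2]
Step 7: [-7, 2, 2]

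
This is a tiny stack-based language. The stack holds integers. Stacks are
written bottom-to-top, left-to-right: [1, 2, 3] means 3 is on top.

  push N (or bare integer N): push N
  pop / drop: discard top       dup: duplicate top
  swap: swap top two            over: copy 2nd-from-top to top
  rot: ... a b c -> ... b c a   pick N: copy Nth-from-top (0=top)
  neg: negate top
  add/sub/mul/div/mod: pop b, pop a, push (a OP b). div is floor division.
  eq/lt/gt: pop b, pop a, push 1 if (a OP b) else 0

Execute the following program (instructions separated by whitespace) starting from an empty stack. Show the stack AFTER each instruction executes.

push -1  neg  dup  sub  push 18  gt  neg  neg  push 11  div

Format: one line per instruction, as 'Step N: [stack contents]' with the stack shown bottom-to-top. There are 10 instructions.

Step 1: [-1]
Step 2: [1]
Step 3: [1, 1]
Step 4: [0]
Step 5: [0, 18]
Step 6: [0]
Step 7: [0]
Step 8: [0]
Step 9: [0, 11]
Step 10: [0]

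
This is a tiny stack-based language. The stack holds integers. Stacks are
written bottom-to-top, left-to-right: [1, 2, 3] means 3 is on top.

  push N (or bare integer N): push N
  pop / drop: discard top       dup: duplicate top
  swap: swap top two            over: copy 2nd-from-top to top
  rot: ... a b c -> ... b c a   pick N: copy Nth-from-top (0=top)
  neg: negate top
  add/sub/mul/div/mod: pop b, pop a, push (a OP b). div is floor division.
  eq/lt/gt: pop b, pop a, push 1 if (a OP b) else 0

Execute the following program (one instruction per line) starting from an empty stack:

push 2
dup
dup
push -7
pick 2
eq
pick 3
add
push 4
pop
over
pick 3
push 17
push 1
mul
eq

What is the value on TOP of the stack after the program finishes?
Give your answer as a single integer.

After 'push 2': [2]
After 'dup': [2, 2]
After 'dup': [2, 2, 2]
After 'push -7': [2, 2, 2, -7]
After 'pick 2': [2, 2, 2, -7, 2]
After 'eq': [2, 2, 2, 0]
After 'pick 3': [2, 2, 2, 0, 2]
After 'add': [2, 2, 2, 2]
After 'push 4': [2, 2, 2, 2, 4]
After 'pop': [2, 2, 2, 2]
After 'over': [2, 2, 2, 2, 2]
After 'pick 3': [2, 2, 2, 2, 2, 2]
After 'push 17': [2, 2, 2, 2, 2, 2, 17]
After 'push 1': [2, 2, 2, 2, 2, 2, 17, 1]
After 'mul': [2, 2, 2, 2, 2, 2, 17]
After 'eq': [2, 2, 2, 2, 2, 0]

Answer: 0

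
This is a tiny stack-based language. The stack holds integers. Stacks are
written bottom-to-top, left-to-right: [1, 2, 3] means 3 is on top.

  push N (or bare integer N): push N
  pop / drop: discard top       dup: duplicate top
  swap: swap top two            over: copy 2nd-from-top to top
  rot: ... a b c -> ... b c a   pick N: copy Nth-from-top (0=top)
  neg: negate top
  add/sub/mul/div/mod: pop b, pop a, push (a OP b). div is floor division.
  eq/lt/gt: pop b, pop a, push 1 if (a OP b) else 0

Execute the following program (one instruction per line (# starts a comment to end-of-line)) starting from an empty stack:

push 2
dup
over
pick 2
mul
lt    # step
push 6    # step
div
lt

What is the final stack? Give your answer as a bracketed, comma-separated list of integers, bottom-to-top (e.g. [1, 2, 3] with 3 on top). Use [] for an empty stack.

After 'push 2': [2]
After 'dup': [2, 2]
After 'over': [2, 2, 2]
After 'pick 2': [2, 2, 2, 2]
After 'mul': [2, 2, 4]
After 'lt': [2, 1]
After 'push 6': [2, 1, 6]
After 'div': [2, 0]
After 'lt': [0]

Answer: [0]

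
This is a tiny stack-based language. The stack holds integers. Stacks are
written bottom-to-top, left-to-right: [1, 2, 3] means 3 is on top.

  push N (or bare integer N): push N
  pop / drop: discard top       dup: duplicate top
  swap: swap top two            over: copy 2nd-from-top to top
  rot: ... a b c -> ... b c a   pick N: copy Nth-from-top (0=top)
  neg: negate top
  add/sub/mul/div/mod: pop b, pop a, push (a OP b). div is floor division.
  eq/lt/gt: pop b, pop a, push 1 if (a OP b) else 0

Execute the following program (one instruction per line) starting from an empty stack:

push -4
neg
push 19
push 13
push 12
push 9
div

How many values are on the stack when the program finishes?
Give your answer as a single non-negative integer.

After 'push -4': stack = [-4] (depth 1)
After 'neg': stack = [4] (depth 1)
After 'push 19': stack = [4, 19] (depth 2)
After 'push 13': stack = [4, 19, 13] (depth 3)
After 'push 12': stack = [4, 19, 13, 12] (depth 4)
After 'push 9': stack = [4, 19, 13, 12, 9] (depth 5)
After 'div': stack = [4, 19, 13, 1] (depth 4)

Answer: 4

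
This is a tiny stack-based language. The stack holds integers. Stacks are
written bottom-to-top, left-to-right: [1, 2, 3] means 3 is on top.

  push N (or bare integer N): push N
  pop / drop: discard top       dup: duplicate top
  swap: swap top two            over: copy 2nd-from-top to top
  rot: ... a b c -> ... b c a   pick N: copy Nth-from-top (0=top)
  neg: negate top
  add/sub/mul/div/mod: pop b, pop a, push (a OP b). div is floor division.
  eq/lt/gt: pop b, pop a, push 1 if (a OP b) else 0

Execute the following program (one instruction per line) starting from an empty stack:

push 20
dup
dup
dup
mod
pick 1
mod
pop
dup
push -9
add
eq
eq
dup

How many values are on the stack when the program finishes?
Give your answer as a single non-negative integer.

After 'push 20': stack = [20] (depth 1)
After 'dup': stack = [20, 20] (depth 2)
After 'dup': stack = [20, 20, 20] (depth 3)
After 'dup': stack = [20, 20, 20, 20] (depth 4)
After 'mod': stack = [20, 20, 0] (depth 3)
After 'pick 1': stack = [20, 20, 0, 20] (depth 4)
After 'mod': stack = [20, 20, 0] (depth 3)
After 'pop': stack = [20, 20] (depth 2)
After 'dup': stack = [20, 20, 20] (depth 3)
After 'push -9': stack = [20, 20, 20, -9] (depth 4)
After 'add': stack = [20, 20, 11] (depth 3)
After 'eq': stack = [20, 0] (depth 2)
After 'eq': stack = [0] (depth 1)
After 'dup': stack = [0, 0] (depth 2)

Answer: 2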